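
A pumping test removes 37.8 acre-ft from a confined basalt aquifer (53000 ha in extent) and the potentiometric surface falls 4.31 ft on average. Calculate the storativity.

A = 53000 ha = 5.3 × 10^8 m²
Δh = 4.31 ft = 1.314 m
ΔV = 37.8 acre-ft = 46630 m³
S = ΔV / (A × Δh) = 46630 m³ / (5.3 × 10^8 m² × 1.314 m) = 6.697 × 10^-5

S ≈ 6.7 × 10^-5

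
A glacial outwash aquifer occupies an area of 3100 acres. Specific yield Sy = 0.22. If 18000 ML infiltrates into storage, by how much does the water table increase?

Δh ≈ 6.52 m

A = 3100 acres = 1.255 × 10^7 m²
ΔV = 18000 ML = 1.8 × 10^7 m³
Δh = ΔV / (Sy × A) = 1.8 × 10^7 m³ / (0.22 × 1.255 × 10^7 m²) = 6.522 m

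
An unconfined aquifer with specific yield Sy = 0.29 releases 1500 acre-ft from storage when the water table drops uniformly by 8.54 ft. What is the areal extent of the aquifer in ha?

Δh = 8.54 ft = 2.603 m
ΔV = 1500 acre-ft = 1.85 × 10^6 m³
A = ΔV / (Sy × Δh) = 1.85 × 10^6 / (0.29 × 2.603) = 2.451 × 10^6 m²
A = 2.451 × 10^6 m² = 245.1 ha

A ≈ 245 ha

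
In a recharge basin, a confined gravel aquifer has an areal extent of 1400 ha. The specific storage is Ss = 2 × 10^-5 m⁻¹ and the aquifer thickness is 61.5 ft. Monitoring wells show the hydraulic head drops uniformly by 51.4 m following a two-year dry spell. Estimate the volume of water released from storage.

b = 61.5 ft = 18.75 m
S = Ss × b = 2 × 10^-5 m⁻¹ × 18.75 m = 3.749 × 10^-4
A = 1400 ha = 1.4 × 10^7 m²
ΔV = S × A × Δh = 3.749 × 10^-4 × 1.4 × 10^7 m² × 51.4 m = 2.698 × 10^5 m³

ΔV ≈ 2.7 × 10^5 m³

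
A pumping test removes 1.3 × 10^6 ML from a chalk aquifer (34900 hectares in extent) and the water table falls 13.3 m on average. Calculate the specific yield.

A = 34900 hectares = 3.49 × 10^8 m²
ΔV = 1.3 × 10^6 ML = 1.3 × 10^9 m³
Sy = ΔV / (A × Δh) = 1.3 × 10^9 m³ / (3.49 × 10^8 m² × 13.3 m) = 0.2801

Sy ≈ 0.28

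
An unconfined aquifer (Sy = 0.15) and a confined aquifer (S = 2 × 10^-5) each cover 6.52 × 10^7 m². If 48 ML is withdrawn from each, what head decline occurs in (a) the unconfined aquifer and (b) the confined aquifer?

Δh_u ≈ 0.00491 m; Δh_c ≈ 36.8 m

ΔV = 48 ML = 48000 m³
Unconfined: Δh_u = ΔV/(Sy·A) = 48000/(0.15 × 6.52 × 10^7) = 0.004908 m
Confined: Δh_c = ΔV/(S·A) = 48000/(2 × 10^-5 × 6.52 × 10^7) = 36.81 m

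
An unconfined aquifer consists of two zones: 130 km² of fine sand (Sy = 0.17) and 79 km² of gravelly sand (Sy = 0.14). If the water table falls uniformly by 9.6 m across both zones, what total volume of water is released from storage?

A₁ = 130 km² = 1.3 × 10^8 m²; A₂ = 79 km² = 7.9 × 10^7 m²
ΔV₁ = 0.17 × 1.3 × 10^8 × 9.6 = 2.122 × 10^8 m³
ΔV₂ = 0.14 × 7.9 × 10^7 × 9.6 = 1.062 × 10^8 m³
ΔV = ΔV₁ + ΔV₂ = 3.183 × 10^8 m³

ΔV ≈ 3.18 × 10^8 m³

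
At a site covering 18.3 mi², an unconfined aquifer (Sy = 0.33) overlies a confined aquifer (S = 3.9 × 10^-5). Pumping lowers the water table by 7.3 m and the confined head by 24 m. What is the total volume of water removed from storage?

ΔV ≈ 1.14 × 10^8 m³

A = 18.3 mi² = 4.74 × 10^7 m²
Unconfined: ΔV_u = Sy × A × Δh_u = 0.33 × 4.74 × 10^7 × 7.3 = 1.142 × 10^8 m³
Confined: ΔV_c = S × A × Δh_c = 3.9 × 10^-5 × 4.74 × 10^7 × 24 = 44360 m³
Total ΔV = 1.142 × 10^8 + 44360 = 1.142 × 10^8 m³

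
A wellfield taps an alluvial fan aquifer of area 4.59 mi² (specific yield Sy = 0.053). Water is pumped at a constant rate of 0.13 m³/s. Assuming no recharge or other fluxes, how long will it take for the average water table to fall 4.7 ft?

A = 4.59 mi² = 1.189 × 10^7 m²
Δh = 4.7 ft = 1.433 m
ΔV = Sy × A × Δh = 0.053 × 1.189 × 10^7 × 1.433 = 9.026 × 10^5 m³
Q = 0.13 m³/s = 11230 m³/d
t = ΔV / Q = 9.026 × 10^5 m³ / 11230 m³/d = 80.36 d

t ≈ 80.4 days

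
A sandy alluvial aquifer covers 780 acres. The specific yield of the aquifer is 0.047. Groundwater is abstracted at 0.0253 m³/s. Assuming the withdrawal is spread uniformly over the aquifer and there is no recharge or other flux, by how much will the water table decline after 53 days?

A = 780 acres = 3.157 × 10^6 m²
Q = 0.0253 m³/s = 2186 m³/d
ΔV = Q × t = 2186 m³/d × 53 d = 1.159 × 10^5 m³
Δh = ΔV / (Sy × A) = 1.159 × 10^5 / (0.047 × 3.157 × 10^6) = 0.7809 m

Δh ≈ 0.781 m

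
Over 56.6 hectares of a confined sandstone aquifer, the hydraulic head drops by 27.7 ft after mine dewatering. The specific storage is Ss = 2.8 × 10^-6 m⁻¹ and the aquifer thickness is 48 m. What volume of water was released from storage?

ΔV ≈ 642 m³

S = Ss × b = 2.8 × 10^-6 m⁻¹ × 48 m = 1.344 × 10^-4
A = 56.6 hectares = 5.66 × 10^5 m²
Δh = 27.7 ft = 8.443 m
ΔV = S × A × Δh = 1.344 × 10^-4 × 5.66 × 10^5 m² × 8.443 m = 642.3 m³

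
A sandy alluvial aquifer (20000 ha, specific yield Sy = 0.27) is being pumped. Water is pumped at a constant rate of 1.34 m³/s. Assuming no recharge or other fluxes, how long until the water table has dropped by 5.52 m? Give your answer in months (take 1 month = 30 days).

A = 20000 ha = 2 × 10^8 m²
ΔV = Sy × A × Δh = 0.27 × 2 × 10^8 × 5.52 = 2.981 × 10^8 m³
Q = 1.34 m³/s = 1.158 × 10^5 m³/d
t = ΔV / Q = 2.981 × 10^8 m³ / 1.158 × 10^5 m³/d = 2575 d
t = 2575 d ≈ 85.82 months

t ≈ 85.8 months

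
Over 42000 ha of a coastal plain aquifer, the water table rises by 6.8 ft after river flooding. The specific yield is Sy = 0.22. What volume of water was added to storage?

ΔV ≈ 1.92 × 10^8 m³

A = 42000 ha = 4.2 × 10^8 m²
Δh = 6.8 ft = 2.073 m
ΔV = Sy × A × Δh = 0.22 × 4.2 × 10^8 m² × 2.073 m = 1.915 × 10^8 m³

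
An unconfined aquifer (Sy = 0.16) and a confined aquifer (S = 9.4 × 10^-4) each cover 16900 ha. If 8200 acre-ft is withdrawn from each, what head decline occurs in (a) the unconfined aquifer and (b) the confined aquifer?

A = 16900 ha = 1.69 × 10^8 m²
ΔV = 8200 acre-ft = 1.011 × 10^7 m³
Unconfined: Δh_u = ΔV/(Sy·A) = 1.011 × 10^7/(0.16 × 1.69 × 10^8) = 0.3741 m
Confined: Δh_c = ΔV/(S·A) = 1.011 × 10^7/(9.4 × 10^-4 × 1.69 × 10^8) = 63.67 m

Δh_u ≈ 0.374 m; Δh_c ≈ 63.7 m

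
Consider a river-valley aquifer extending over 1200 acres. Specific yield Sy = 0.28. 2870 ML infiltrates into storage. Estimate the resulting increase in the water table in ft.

A = 1200 acres = 4.856 × 10^6 m²
ΔV = 2870 ML = 2.87 × 10^6 m³
Δh = ΔV / (Sy × A) = 2.87 × 10^6 m³ / (0.28 × 4.856 × 10^6 m²) = 2.111 m
Δh = 2.111 m = 6.925 ft

Δh ≈ 6.92 ft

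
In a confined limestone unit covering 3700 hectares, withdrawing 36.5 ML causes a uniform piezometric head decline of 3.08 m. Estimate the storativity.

A = 3700 hectares = 3.7 × 10^7 m²
ΔV = 36.5 ML = 36500 m³
S = ΔV / (A × Δh) = 36500 m³ / (3.7 × 10^7 m² × 3.08 m) = 3.203 × 10^-4

S ≈ 3.2 × 10^-4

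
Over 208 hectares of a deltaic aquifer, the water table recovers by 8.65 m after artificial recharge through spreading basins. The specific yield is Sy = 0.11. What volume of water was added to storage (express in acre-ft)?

A = 208 hectares = 2.08 × 10^6 m²
ΔV = Sy × A × Δh = 0.11 × 2.08 × 10^6 m² × 8.65 m = 1.979 × 10^6 m³
ΔV = 1.979 × 10^6 m³ = 1604 acre-ft

ΔV ≈ 1600 acre-ft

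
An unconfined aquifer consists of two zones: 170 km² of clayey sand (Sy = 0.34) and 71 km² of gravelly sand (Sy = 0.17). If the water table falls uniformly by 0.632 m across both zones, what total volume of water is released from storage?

A₁ = 170 km² = 1.7 × 10^8 m²; A₂ = 71 km² = 7.1 × 10^7 m²
ΔV₁ = 0.34 × 1.7 × 10^8 × 0.632 = 3.653 × 10^7 m³
ΔV₂ = 0.17 × 7.1 × 10^7 × 0.632 = 7.628 × 10^6 m³
ΔV = ΔV₁ + ΔV₂ = 4.416 × 10^7 m³

ΔV ≈ 4.42 × 10^7 m³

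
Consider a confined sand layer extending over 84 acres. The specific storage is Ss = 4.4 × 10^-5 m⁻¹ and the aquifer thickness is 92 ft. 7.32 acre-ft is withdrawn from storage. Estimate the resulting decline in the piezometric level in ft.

Δh ≈ 70.6 ft

b = 92 ft = 28.04 m
S = Ss × b = 4.4 × 10^-5 m⁻¹ × 28.04 m = 1.234 × 10^-3
A = 84 acres = 3.399 × 10^5 m²
ΔV = 7.32 acre-ft = 9029 m³
Δh = ΔV / (S × A) = 9029 m³ / (0.001234 × 3.399 × 10^5 m²) = 21.53 m
Δh = 21.53 m = 70.63 ft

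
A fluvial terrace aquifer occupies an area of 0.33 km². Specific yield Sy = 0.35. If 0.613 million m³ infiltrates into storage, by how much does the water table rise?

Δh ≈ 5.31 m

A = 0.33 km² = 3.3 × 10^5 m²
ΔV = 0.613 million m³ = 6.13 × 10^5 m³
Δh = ΔV / (Sy × A) = 6.13 × 10^5 m³ / (0.35 × 3.3 × 10^5 m²) = 5.307 m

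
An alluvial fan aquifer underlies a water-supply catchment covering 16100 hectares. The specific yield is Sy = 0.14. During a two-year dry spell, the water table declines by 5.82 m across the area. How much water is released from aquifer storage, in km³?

ΔV ≈ 0.131 km³

A = 16100 hectares = 1.61 × 10^8 m²
ΔV = Sy × A × Δh = 0.14 × 1.61 × 10^8 m² × 5.82 m = 1.312 × 10^8 m³
ΔV = 1.312 × 10^8 m³ = 0.1312 km³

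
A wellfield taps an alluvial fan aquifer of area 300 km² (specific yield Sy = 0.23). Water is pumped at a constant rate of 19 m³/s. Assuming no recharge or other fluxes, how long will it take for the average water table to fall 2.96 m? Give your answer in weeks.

A = 300 km² = 3 × 10^8 m²
ΔV = Sy × A × Δh = 0.23 × 3 × 10^8 × 2.96 = 2.042 × 10^8 m³
Q = 19 m³/s = 1.642 × 10^6 m³/d
t = ΔV / Q = 2.042 × 10^8 m³ / 1.642 × 10^6 m³/d = 124.4 d
t = 124.4 d ≈ 17.77 weeks

t ≈ 17.8 weeks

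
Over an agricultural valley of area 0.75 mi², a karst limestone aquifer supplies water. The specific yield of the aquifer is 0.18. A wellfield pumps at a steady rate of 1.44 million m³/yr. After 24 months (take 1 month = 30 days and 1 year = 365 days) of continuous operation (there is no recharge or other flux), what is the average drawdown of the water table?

Δh ≈ 8.12 m

A = 0.75 mi² = 1.942 × 10^6 m²
Q = 1.44 million m³/yr = 3945 m³/d
t = 24 months = 720 d
ΔV = Q × t = 3945 m³/d × 720 d = 2.841 × 10^6 m³
Δh = ΔV / (Sy × A) = 2.841 × 10^6 / (0.18 × 1.942 × 10^6) = 8.124 m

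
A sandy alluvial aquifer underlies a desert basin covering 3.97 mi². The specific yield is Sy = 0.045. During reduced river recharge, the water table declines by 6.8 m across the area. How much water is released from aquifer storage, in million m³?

A = 3.97 mi² = 1.028 × 10^7 m²
ΔV = Sy × A × Δh = 0.045 × 1.028 × 10^7 m² × 6.8 m = 3.146 × 10^6 m³
ΔV = 3.146 × 10^6 m³ = 3.146 million m³

ΔV ≈ 3.15 million m³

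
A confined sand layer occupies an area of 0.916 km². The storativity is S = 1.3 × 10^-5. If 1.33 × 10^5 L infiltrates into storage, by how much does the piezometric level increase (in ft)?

A = 0.916 km² = 9.16 × 10^5 m²
ΔV = 1.33 × 10^5 L = 133 m³
Δh = ΔV / (S × A) = 133 m³ / (1.3 × 10^-5 × 9.16 × 10^5 m²) = 11.17 m
Δh = 11.17 m = 36.64 ft

Δh ≈ 36.6 ft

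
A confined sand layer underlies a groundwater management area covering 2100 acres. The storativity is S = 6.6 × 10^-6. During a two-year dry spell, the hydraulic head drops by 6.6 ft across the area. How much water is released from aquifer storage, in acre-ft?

ΔV ≈ 0.0915 acre-ft

A = 2100 acres = 8.498 × 10^6 m²
Δh = 6.6 ft = 2.012 m
ΔV = S × A × Δh = 6.6 × 10^-6 × 8.498 × 10^6 m² × 2.012 m = 112.8 m³
ΔV = 112.8 m³ = 0.09148 acre-ft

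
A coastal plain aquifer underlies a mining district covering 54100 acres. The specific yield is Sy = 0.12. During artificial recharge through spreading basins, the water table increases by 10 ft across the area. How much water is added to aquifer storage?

A = 54100 acres = 2.189 × 10^8 m²
Δh = 10 ft = 3.048 m
ΔV = Sy × A × Δh = 0.12 × 2.189 × 10^8 m² × 3.048 m = 8.008 × 10^7 m³

ΔV ≈ 8.01 × 10^7 m³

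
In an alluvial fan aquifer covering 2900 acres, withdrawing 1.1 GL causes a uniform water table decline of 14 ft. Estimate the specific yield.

A = 2900 acres = 1.174 × 10^7 m²
Δh = 14 ft = 4.267 m
ΔV = 1.1 GL = 1.1 × 10^6 m³
Sy = ΔV / (A × Δh) = 1.1 × 10^6 m³ / (1.174 × 10^7 m² × 4.267 m) = 0.02197

Sy ≈ 0.022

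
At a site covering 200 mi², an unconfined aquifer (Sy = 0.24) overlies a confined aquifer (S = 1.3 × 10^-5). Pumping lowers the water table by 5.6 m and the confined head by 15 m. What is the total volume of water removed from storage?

ΔV ≈ 6.96 × 10^8 m³

A = 200 mi² = 5.18 × 10^8 m²
Unconfined: ΔV_u = Sy × A × Δh_u = 0.24 × 5.18 × 10^8 × 5.6 = 6.962 × 10^8 m³
Confined: ΔV_c = S × A × Δh_c = 1.3 × 10^-5 × 5.18 × 10^8 × 15 = 1.01 × 10^5 m³
Total ΔV = 6.962 × 10^8 + 1.01 × 10^5 = 6.963 × 10^8 m³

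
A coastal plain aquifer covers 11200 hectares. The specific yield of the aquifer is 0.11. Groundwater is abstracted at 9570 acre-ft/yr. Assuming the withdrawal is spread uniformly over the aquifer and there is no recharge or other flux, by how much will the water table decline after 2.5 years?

Δh ≈ 2.4 m

A = 11200 hectares = 1.12 × 10^8 m²
Q = 9570 acre-ft/yr = 32340 m³/d
t = 2.5 years = 912.5 d
ΔV = Q × t = 32340 m³/d × 912.5 d = 2.951 × 10^7 m³
Δh = ΔV / (Sy × A) = 2.951 × 10^7 / (0.11 × 1.12 × 10^8) = 2.395 m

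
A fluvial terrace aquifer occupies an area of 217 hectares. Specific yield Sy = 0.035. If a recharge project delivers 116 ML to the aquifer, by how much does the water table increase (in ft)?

A = 217 hectares = 2.17 × 10^6 m²
ΔV = 116 ML = 1.16 × 10^5 m³
Δh = ΔV / (Sy × A) = 1.16 × 10^5 m³ / (0.035 × 2.17 × 10^6 m²) = 1.527 m
Δh = 1.527 m = 5.011 ft

Δh ≈ 5.01 ft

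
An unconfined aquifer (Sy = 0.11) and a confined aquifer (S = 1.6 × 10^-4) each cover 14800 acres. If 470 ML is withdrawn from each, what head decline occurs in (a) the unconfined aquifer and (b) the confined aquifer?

A = 14800 acres = 5.989 × 10^7 m²
ΔV = 470 ML = 4.7 × 10^5 m³
Unconfined: Δh_u = ΔV/(Sy·A) = 4.7 × 10^5/(0.11 × 5.989 × 10^7) = 0.07134 m
Confined: Δh_c = ΔV/(S·A) = 4.7 × 10^5/(1.6 × 10^-4 × 5.989 × 10^7) = 49.05 m

Δh_u ≈ 0.0713 m; Δh_c ≈ 49 m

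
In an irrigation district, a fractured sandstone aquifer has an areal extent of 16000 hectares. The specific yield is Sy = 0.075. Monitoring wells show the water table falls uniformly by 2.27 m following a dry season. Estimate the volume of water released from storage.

ΔV ≈ 2.72 × 10^7 m³

A = 16000 hectares = 1.6 × 10^8 m²
ΔV = Sy × A × Δh = 0.075 × 1.6 × 10^8 m² × 2.27 m = 2.724 × 10^7 m³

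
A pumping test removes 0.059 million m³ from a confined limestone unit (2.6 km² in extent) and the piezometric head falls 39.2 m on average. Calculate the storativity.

S ≈ 5.8 × 10^-4

A = 2.6 km² = 2.6 × 10^6 m²
ΔV = 0.059 million m³ = 59000 m³
S = ΔV / (A × Δh) = 59000 m³ / (2.6 × 10^6 m² × 39.2 m) = 5.789 × 10^-4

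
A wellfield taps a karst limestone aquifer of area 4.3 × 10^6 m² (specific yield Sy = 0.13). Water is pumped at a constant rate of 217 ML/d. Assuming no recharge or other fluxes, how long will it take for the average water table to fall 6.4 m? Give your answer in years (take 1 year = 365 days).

t ≈ 0.0452 years

ΔV = Sy × A × Δh = 0.13 × 4.3 × 10^6 × 6.4 = 3.578 × 10^6 m³
Q = 217 ML/d = 2.17 × 10^5 m³/d
t = ΔV / Q = 3.578 × 10^6 m³ / 2.17 × 10^5 m³/d = 16.49 d
t = 16.49 d ≈ 0.04517 years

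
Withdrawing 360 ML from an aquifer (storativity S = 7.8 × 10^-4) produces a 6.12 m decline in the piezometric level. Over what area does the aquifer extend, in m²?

A ≈ 7.54 × 10^7 m²

ΔV = 360 ML = 3.6 × 10^5 m³
A = ΔV / (S × Δh) = 3.6 × 10^5 / (7.8 × 10^-4 × 6.12) = 7.541 × 10^7 m²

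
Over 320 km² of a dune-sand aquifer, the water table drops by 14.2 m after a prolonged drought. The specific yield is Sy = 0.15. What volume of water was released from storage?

A = 320 km² = 3.2 × 10^8 m²
ΔV = Sy × A × Δh = 0.15 × 3.2 × 10^8 m² × 14.2 m = 6.816 × 10^8 m³

ΔV ≈ 6.82 × 10^8 m³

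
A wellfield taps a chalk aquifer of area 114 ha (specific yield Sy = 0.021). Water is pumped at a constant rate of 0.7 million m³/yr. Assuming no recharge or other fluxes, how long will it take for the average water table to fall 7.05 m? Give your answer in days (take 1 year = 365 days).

A = 114 ha = 1.14 × 10^6 m²
ΔV = Sy × A × Δh = 0.021 × 1.14 × 10^6 × 7.05 = 1.688 × 10^5 m³
Q = 0.7 million m³/yr = 1918 m³/d
t = ΔV / Q = 1.688 × 10^5 m³ / 1918 m³/d = 88.01 d

t ≈ 88 days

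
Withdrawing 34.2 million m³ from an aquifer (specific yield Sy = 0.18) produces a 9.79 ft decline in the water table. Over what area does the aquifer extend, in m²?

A ≈ 6.37 × 10^7 m²

Δh = 9.79 ft = 2.984 m
ΔV = 34.2 million m³ = 3.42 × 10^7 m³
A = ΔV / (Sy × Δh) = 3.42 × 10^7 / (0.18 × 2.984) = 6.367 × 10^7 m²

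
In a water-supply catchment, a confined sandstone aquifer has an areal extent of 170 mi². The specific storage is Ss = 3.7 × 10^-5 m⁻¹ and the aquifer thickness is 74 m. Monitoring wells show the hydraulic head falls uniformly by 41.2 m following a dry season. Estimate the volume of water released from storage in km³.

ΔV ≈ 0.0497 km³

S = Ss × b = 3.7 × 10^-5 m⁻¹ × 74 m = 2.738 × 10^-3
A = 170 mi² = 4.403 × 10^8 m²
ΔV = S × A × Δh = 0.002738 × 4.403 × 10^8 m² × 41.2 m = 4.967 × 10^7 m³
ΔV = 4.967 × 10^7 m³ = 0.04967 km³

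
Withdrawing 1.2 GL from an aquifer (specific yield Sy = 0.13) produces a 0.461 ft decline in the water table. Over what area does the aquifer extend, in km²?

Δh = 0.461 ft = 0.1405 m
ΔV = 1.2 GL = 1.2 × 10^6 m³
A = ΔV / (Sy × Δh) = 1.2 × 10^6 / (0.13 × 0.1405) = 6.569 × 10^7 m²
A = 6.569 × 10^7 m² = 65.69 km²

A ≈ 65.7 km²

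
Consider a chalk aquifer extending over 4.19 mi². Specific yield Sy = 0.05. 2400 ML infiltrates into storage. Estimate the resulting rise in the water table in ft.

Δh ≈ 14.5 ft

A = 4.19 mi² = 1.085 × 10^7 m²
ΔV = 2400 ML = 2.4 × 10^6 m³
Δh = ΔV / (Sy × A) = 2.4 × 10^6 m³ / (0.05 × 1.085 × 10^7 m²) = 4.423 m
Δh = 4.423 m = 14.51 ft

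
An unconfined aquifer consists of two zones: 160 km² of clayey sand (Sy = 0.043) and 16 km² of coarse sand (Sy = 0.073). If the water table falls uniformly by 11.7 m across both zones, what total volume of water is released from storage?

A₁ = 160 km² = 1.6 × 10^8 m²; A₂ = 16 km² = 1.6 × 10^7 m²
ΔV₁ = 0.043 × 1.6 × 10^8 × 11.7 = 8.05 × 10^7 m³
ΔV₂ = 0.073 × 1.6 × 10^7 × 11.7 = 1.367 × 10^7 m³
ΔV = ΔV₁ + ΔV₂ = 9.416 × 10^7 m³

ΔV ≈ 9.42 × 10^7 m³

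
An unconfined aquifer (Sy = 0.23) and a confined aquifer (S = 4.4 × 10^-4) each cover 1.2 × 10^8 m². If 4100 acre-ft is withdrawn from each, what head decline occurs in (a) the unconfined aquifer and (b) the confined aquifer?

Δh_u ≈ 0.183 m; Δh_c ≈ 95.8 m

ΔV = 4100 acre-ft = 5.057 × 10^6 m³
Unconfined: Δh_u = ΔV/(Sy·A) = 5.057 × 10^6/(0.23 × 1.2 × 10^8) = 0.1832 m
Confined: Δh_c = ΔV/(S·A) = 5.057 × 10^6/(4.4 × 10^-4 × 1.2 × 10^8) = 95.78 m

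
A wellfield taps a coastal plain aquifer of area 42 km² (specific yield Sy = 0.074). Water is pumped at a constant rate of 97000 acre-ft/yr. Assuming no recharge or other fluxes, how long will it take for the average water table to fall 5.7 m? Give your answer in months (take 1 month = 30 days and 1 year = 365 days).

A = 42 km² = 4.2 × 10^7 m²
ΔV = Sy × A × Δh = 0.074 × 4.2 × 10^7 × 5.7 = 1.772 × 10^7 m³
Q = 97000 acre-ft/yr = 3.278 × 10^5 m³/d
t = ΔV / Q = 1.772 × 10^7 m³ / 3.278 × 10^5 m³/d = 54.04 d
t = 54.04 d ≈ 1.801 months

t ≈ 1.8 months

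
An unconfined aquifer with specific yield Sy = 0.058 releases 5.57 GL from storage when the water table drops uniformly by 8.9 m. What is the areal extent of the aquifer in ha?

ΔV = 5.57 GL = 5.57 × 10^6 m³
A = ΔV / (Sy × Δh) = 5.57 × 10^6 / (0.058 × 8.9) = 1.079 × 10^7 m²
A = 1.079 × 10^7 m² = 1079 ha

A ≈ 1080 ha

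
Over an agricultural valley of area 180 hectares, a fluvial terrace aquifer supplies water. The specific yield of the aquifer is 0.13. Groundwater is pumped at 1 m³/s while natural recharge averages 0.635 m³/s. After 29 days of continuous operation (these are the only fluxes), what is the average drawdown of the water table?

A = 180 hectares = 1.8 × 10^6 m²
Net abstraction = 1 − 0.635 = 0.365 m³/s
Q_net = 0.365 m³/s = 31540 m³/d
ΔV = Q × t = 31540 m³/d × 29 d = 9.145 × 10^5 m³
Δh = ΔV / (Sy × A) = 9.145 × 10^5 / (0.13 × 1.8 × 10^6) = 3.908 m

Δh ≈ 3.91 m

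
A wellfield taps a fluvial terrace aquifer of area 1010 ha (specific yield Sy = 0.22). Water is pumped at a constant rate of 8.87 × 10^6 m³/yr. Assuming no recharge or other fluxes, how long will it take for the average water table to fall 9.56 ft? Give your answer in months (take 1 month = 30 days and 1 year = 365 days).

t ≈ 8.88 months

A = 1010 ha = 1.01 × 10^7 m²
Δh = 9.56 ft = 2.914 m
ΔV = Sy × A × Δh = 0.22 × 1.01 × 10^7 × 2.914 = 6.475 × 10^6 m³
Q = 8.87 × 10^6 m³/yr = 24300 m³/d
t = ΔV / Q = 6.475 × 10^6 m³ / 24300 m³/d = 266.4 d
t = 266.4 d ≈ 8.881 months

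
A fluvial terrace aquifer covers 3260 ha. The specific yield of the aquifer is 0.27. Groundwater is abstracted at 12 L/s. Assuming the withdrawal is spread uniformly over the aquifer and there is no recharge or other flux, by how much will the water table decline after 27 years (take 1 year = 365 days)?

A = 3260 ha = 3.26 × 10^7 m²
Q = 12 L/s = 1037 m³/d
t = 27 years = 9855 d
ΔV = Q × t = 1037 m³/d × 9855 d = 1.022 × 10^7 m³
Δh = ΔV / (Sy × A) = 1.022 × 10^7 / (0.27 × 3.26 × 10^7) = 1.161 m

Δh ≈ 1.16 m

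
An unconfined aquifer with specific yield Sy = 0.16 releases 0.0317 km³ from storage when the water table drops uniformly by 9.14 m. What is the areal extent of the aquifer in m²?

ΔV = 0.0317 km³ = 3.17 × 10^7 m³
A = ΔV / (Sy × Δh) = 3.17 × 10^7 / (0.16 × 9.14) = 2.168 × 10^7 m²

A ≈ 2.17 × 10^7 m²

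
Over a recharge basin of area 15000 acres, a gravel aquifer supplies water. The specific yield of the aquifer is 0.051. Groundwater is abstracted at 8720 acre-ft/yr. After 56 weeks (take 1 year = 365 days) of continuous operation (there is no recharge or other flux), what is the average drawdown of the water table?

Δh ≈ 3.73 m

A = 15000 acres = 6.07 × 10^7 m²
Q = 8720 acre-ft/yr = 29470 m³/d
t = 56 weeks = 392 d
ΔV = Q × t = 29470 m³/d × 392 d = 1.155 × 10^7 m³
Δh = ΔV / (Sy × A) = 1.155 × 10^7 / (0.051 × 6.07 × 10^7) = 3.731 m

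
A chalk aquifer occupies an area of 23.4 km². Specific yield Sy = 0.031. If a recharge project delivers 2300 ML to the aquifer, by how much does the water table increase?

Δh ≈ 3.17 m

A = 23.4 km² = 2.34 × 10^7 m²
ΔV = 2300 ML = 2.3 × 10^6 m³
Δh = ΔV / (Sy × A) = 2.3 × 10^6 m³ / (0.031 × 2.34 × 10^7 m²) = 3.171 m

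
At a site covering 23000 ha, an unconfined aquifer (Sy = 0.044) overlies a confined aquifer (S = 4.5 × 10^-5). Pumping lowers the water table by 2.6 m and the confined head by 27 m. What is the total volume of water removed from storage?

ΔV ≈ 2.66 × 10^7 m³

A = 23000 ha = 2.3 × 10^8 m²
Unconfined: ΔV_u = Sy × A × Δh_u = 0.044 × 2.3 × 10^8 × 2.6 = 2.631 × 10^7 m³
Confined: ΔV_c = S × A × Δh_c = 4.5 × 10^-5 × 2.3 × 10^8 × 27 = 2.795 × 10^5 m³
Total ΔV = 2.631 × 10^7 + 2.795 × 10^5 = 2.659 × 10^7 m³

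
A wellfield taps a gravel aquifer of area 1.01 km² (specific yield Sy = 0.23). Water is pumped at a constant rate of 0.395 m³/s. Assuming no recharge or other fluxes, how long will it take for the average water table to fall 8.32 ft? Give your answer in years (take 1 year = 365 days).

A = 1.01 km² = 1.01 × 10^6 m²
Δh = 8.32 ft = 2.536 m
ΔV = Sy × A × Δh = 0.23 × 1.01 × 10^6 × 2.536 = 5.891 × 10^5 m³
Q = 0.395 m³/s = 34130 m³/d
t = ΔV / Q = 5.891 × 10^5 m³ / 34130 m³/d = 17.26 d
t = 17.26 d ≈ 0.04729 years

t ≈ 0.0473 years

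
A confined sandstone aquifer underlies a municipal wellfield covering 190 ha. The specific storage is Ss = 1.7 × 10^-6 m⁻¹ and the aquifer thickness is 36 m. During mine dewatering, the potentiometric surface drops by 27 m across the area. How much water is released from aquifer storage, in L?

ΔV ≈ 3.14 × 10^6 L

S = Ss × b = 1.7 × 10^-6 m⁻¹ × 36 m = 6.12 × 10^-5
A = 190 ha = 1.9 × 10^6 m²
ΔV = S × A × Δh = 6.12 × 10^-5 × 1.9 × 10^6 m² × 27 m = 3140 m³
ΔV = 3140 m³ = 3.14 × 10^6 L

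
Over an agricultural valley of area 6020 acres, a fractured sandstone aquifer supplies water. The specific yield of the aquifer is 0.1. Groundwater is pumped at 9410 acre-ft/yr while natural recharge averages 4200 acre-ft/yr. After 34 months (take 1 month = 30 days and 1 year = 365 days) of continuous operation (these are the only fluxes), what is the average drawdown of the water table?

Δh ≈ 7.37 m

A = 6020 acres = 2.436 × 10^7 m²
Net abstraction = 9410 − 4200 = 5210 acre-ft/yr
Q_net = 5210 acre-ft/yr = 17610 m³/d
t = 34 months = 1020 d
ΔV = Q × t = 17610 m³/d × 1020 d = 1.796 × 10^7 m³
Δh = ΔV / (Sy × A) = 1.796 × 10^7 / (0.1 × 2.436 × 10^7) = 7.372 m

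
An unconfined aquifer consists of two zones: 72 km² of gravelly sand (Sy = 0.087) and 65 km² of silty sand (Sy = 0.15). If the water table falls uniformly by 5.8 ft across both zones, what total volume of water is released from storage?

A₁ = 72 km² = 7.2 × 10^7 m²; A₂ = 65 km² = 6.5 × 10^7 m²
Δh = 5.8 ft = 1.768 m
ΔV₁ = 0.087 × 7.2 × 10^7 × 1.768 = 1.107 × 10^7 m³
ΔV₂ = 0.15 × 6.5 × 10^7 × 1.768 = 1.724 × 10^7 m³
ΔV = ΔV₁ + ΔV₂ = 2.831 × 10^7 m³

ΔV ≈ 2.83 × 10^7 m³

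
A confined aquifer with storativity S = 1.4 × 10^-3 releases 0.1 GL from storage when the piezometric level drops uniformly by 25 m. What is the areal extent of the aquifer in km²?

A ≈ 2.86 km²

ΔV = 0.1 GL = 1 × 10^5 m³
A = ΔV / (S × Δh) = 1 × 10^5 / (0.0014 × 25) = 2.857 × 10^6 m²
A = 2.857 × 10^6 m² = 2.857 km²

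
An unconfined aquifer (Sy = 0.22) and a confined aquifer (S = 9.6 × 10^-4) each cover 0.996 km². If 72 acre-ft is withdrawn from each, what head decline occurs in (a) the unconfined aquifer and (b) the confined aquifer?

Δh_u ≈ 0.405 m; Δh_c ≈ 92.9 m

A = 0.996 km² = 9.96 × 10^5 m²
ΔV = 72 acre-ft = 88810 m³
Unconfined: Δh_u = ΔV/(Sy·A) = 88810/(0.22 × 9.96 × 10^5) = 0.4053 m
Confined: Δh_c = ΔV/(S·A) = 88810/(9.6 × 10^-4 × 9.96 × 10^5) = 92.88 m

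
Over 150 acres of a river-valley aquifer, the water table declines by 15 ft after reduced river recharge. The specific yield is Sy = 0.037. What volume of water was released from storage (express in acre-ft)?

A = 150 acres = 6.07 × 10^5 m²
Δh = 15 ft = 4.572 m
ΔV = Sy × A × Δh = 0.037 × 6.07 × 10^5 m² × 4.572 m = 1.027 × 10^5 m³
ΔV = 1.027 × 10^5 m³ = 83.25 acre-ft

ΔV ≈ 83.2 acre-ft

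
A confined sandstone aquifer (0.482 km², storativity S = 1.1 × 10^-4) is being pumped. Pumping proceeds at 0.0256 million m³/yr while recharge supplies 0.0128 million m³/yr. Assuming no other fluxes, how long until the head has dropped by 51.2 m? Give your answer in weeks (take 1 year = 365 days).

A = 0.482 km² = 4.82 × 10^5 m²
ΔV = S × A × Δh = 1.1 × 10^-4 × 4.82 × 10^5 × 51.2 = 2715 m³
Net withdrawal = 0.0256 − 0.0128 = 0.0128 million m³/yr = 35.07 m³/d
t = ΔV / Q = 2715 m³ / 35.07 m³/d = 77.41 d
t = 77.41 d ≈ 11.06 weeks

t ≈ 11.1 weeks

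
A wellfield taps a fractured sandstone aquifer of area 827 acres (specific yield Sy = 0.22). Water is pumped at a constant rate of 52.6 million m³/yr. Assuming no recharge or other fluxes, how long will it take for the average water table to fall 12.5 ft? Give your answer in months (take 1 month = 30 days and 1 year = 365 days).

A = 827 acres = 3.347 × 10^6 m²
Δh = 12.5 ft = 3.81 m
ΔV = Sy × A × Δh = 0.22 × 3.347 × 10^6 × 3.81 = 2.805 × 10^6 m³
Q = 52.6 million m³/yr = 1.441 × 10^5 m³/d
t = ΔV / Q = 2.805 × 10^6 m³ / 1.441 × 10^5 m³/d = 19.47 d
t = 19.47 d ≈ 0.6489 months

t ≈ 0.649 months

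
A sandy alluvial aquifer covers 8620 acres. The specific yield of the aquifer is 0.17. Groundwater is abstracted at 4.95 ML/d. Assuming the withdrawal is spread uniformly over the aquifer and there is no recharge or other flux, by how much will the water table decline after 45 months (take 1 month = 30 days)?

A = 8620 acres = 3.488 × 10^7 m²
Q = 4.95 ML/d = 4950 m³/d
t = 45 months = 1350 d
ΔV = Q × t = 4950 m³/d × 1350 d = 6.683 × 10^6 m³
Δh = ΔV / (Sy × A) = 6.683 × 10^6 / (0.17 × 3.488 × 10^7) = 1.127 m

Δh ≈ 1.13 m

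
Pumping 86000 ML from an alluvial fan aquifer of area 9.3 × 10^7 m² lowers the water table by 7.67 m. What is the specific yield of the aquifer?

Sy ≈ 0.12

ΔV = 86000 ML = 8.6 × 10^7 m³
Sy = ΔV / (A × Δh) = 8.6 × 10^7 m³ / (9.3 × 10^7 m² × 7.67 m) = 0.1206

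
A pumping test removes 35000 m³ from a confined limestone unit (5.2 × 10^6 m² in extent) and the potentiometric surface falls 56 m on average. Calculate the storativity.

S ≈ 1.2 × 10^-4

S = ΔV / (A × Δh) = 35000 m³ / (5.2 × 10^6 m² × 56 m) = 1.202 × 10^-4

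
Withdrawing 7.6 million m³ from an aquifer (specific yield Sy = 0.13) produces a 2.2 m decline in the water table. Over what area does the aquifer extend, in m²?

A ≈ 2.66 × 10^7 m²

ΔV = 7.6 million m³ = 7.6 × 10^6 m³
A = ΔV / (Sy × Δh) = 7.6 × 10^6 / (0.13 × 2.2) = 2.657 × 10^7 m²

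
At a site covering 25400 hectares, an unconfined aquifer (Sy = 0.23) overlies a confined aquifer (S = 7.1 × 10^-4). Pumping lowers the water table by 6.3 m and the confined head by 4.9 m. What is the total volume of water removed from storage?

A = 25400 hectares = 2.54 × 10^8 m²
Unconfined: ΔV_u = Sy × A × Δh_u = 0.23 × 2.54 × 10^8 × 6.3 = 3.68 × 10^8 m³
Confined: ΔV_c = S × A × Δh_c = 7.1 × 10^-4 × 2.54 × 10^8 × 4.9 = 8.837 × 10^5 m³
Total ΔV = 3.68 × 10^8 + 8.837 × 10^5 = 3.689 × 10^8 m³

ΔV ≈ 3.69 × 10^8 m³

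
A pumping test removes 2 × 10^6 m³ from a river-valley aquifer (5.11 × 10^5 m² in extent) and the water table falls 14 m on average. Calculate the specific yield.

Sy = ΔV / (A × Δh) = 2 × 10^6 m³ / (5.11 × 10^5 m² × 14 m) = 0.2796

Sy ≈ 0.28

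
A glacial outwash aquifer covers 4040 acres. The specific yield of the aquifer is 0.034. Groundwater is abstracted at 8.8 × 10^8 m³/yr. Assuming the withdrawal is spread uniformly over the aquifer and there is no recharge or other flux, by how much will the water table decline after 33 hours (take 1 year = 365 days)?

Δh ≈ 5.96 m

A = 4040 acres = 1.635 × 10^7 m²
Q = 8.8 × 10^8 m³/yr = 2.411 × 10^6 m³/d
t = 33 hours = 1.375 d
ΔV = Q × t = 2.411 × 10^6 m³/d × 1.375 d = 3.315 × 10^6 m³
Δh = ΔV / (Sy × A) = 3.315 × 10^6 / (0.034 × 1.635 × 10^7) = 5.964 m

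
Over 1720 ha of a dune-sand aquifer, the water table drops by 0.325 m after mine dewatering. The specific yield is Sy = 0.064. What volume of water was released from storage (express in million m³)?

ΔV ≈ 0.358 million m³

A = 1720 ha = 1.72 × 10^7 m²
ΔV = Sy × A × Δh = 0.064 × 1.72 × 10^7 m² × 0.325 m = 3.578 × 10^5 m³
ΔV = 3.578 × 10^5 m³ = 0.3578 million m³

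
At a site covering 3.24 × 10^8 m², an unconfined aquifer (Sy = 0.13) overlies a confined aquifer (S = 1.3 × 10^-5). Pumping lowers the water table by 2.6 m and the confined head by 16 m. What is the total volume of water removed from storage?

ΔV ≈ 1.1 × 10^8 m³

Unconfined: ΔV_u = Sy × A × Δh_u = 0.13 × 3.24 × 10^8 × 2.6 = 1.095 × 10^8 m³
Confined: ΔV_c = S × A × Δh_c = 1.3 × 10^-5 × 3.24 × 10^8 × 16 = 67390 m³
Total ΔV = 1.095 × 10^8 + 67390 = 1.096 × 10^8 m³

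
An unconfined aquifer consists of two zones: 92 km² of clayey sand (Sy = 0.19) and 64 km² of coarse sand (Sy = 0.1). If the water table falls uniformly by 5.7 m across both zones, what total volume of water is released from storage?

ΔV ≈ 1.36 × 10^8 m³

A₁ = 92 km² = 9.2 × 10^7 m²; A₂ = 64 km² = 6.4 × 10^7 m²
ΔV₁ = 0.19 × 9.2 × 10^7 × 5.7 = 9.964 × 10^7 m³
ΔV₂ = 0.1 × 6.4 × 10^7 × 5.7 = 3.648 × 10^7 m³
ΔV = ΔV₁ + ΔV₂ = 1.361 × 10^8 m³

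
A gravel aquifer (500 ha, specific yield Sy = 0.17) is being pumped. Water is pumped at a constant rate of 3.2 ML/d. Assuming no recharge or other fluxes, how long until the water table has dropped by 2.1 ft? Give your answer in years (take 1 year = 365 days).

t ≈ 0.466 years

A = 500 ha = 5 × 10^6 m²
Δh = 2.1 ft = 0.6401 m
ΔV = Sy × A × Δh = 0.17 × 5 × 10^6 × 0.6401 = 5.441 × 10^5 m³
Q = 3.2 ML/d = 3200 m³/d
t = ΔV / Q = 5.441 × 10^5 m³ / 3200 m³/d = 170 d
t = 170 d ≈ 0.4658 years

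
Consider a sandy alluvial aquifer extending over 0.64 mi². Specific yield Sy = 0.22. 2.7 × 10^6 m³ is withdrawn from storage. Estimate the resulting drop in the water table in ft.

A = 0.64 mi² = 1.658 × 10^6 m²
Δh = ΔV / (Sy × A) = 2.7 × 10^6 m³ / (0.22 × 1.658 × 10^6 m²) = 7.404 m
Δh = 7.404 m = 24.29 ft

Δh ≈ 24.3 ft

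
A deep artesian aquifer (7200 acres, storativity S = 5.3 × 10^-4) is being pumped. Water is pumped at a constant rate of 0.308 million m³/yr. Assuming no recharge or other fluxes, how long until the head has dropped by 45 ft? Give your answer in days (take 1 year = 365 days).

A = 7200 acres = 2.914 × 10^7 m²
Δh = 45 ft = 13.72 m
ΔV = S × A × Δh = 5.3 × 10^-4 × 2.914 × 10^7 × 13.72 = 2.118 × 10^5 m³
Q = 0.308 million m³/yr = 843.8 m³/d
t = ΔV / Q = 2.118 × 10^5 m³ / 843.8 m³/d = 251 d

t ≈ 251 days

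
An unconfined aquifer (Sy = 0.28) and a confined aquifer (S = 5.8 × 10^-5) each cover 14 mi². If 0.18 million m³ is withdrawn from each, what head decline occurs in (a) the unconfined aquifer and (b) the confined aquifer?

A = 14 mi² = 3.626 × 10^7 m²
ΔV = 0.18 million m³ = 1.8 × 10^5 m³
Unconfined: Δh_u = ΔV/(Sy·A) = 1.8 × 10^5/(0.28 × 3.626 × 10^7) = 0.01773 m
Confined: Δh_c = ΔV/(S·A) = 1.8 × 10^5/(5.8 × 10^-5 × 3.626 × 10^7) = 85.59 m

Δh_u ≈ 0.0177 m; Δh_c ≈ 85.6 m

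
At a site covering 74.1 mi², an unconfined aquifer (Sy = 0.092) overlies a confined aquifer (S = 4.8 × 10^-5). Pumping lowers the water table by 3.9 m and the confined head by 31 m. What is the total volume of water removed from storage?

ΔV ≈ 6.91 × 10^7 m³

A = 74.1 mi² = 1.919 × 10^8 m²
Unconfined: ΔV_u = Sy × A × Δh_u = 0.092 × 1.919 × 10^8 × 3.9 = 6.886 × 10^7 m³
Confined: ΔV_c = S × A × Δh_c = 4.8 × 10^-5 × 1.919 × 10^8 × 31 = 2.856 × 10^5 m³
Total ΔV = 6.886 × 10^7 + 2.856 × 10^5 = 6.915 × 10^7 m³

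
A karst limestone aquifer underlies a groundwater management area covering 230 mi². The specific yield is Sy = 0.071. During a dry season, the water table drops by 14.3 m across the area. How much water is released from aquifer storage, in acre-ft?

A = 230 mi² = 5.957 × 10^8 m²
ΔV = Sy × A × Δh = 0.071 × 5.957 × 10^8 m² × 14.3 m = 6.048 × 10^8 m³
ΔV = 6.048 × 10^8 m³ = 4.903 × 10^5 acre-ft

ΔV ≈ 4.9 × 10^5 acre-ft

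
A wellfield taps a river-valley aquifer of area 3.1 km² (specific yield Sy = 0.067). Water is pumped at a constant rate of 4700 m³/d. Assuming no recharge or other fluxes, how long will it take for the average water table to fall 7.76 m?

A = 3.1 km² = 3.1 × 10^6 m²
ΔV = Sy × A × Δh = 0.067 × 3.1 × 10^6 × 7.76 = 1.612 × 10^6 m³
t = ΔV / Q = 1.612 × 10^6 m³ / 4700 m³/d = 342.9 d

t ≈ 343 days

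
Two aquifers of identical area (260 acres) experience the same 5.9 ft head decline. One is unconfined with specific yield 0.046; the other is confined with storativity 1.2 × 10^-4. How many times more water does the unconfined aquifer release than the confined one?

ΔV_u / ΔV_c ≈ 383

A = 260 acres = 1.052 × 10^6 m²
Δh = 5.9 ft = 1.798 m
Unconfined: ΔV_u = Sy × A × Δh = 0.046 × 1.052 × 10^6 × 1.798 = 87040 m³
Confined: ΔV_c = S × A × Δh = 1.2 × 10^-4 × 1.052 × 10^6 × 1.798 = 227.1 m³
Ratio = ΔV_u / ΔV_c = Sy / S = 0.046 / 1.2 × 10^-4 = 383.3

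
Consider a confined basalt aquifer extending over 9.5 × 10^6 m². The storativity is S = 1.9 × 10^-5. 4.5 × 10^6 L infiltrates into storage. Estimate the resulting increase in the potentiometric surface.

ΔV = 4.5 × 10^6 L = 4500 m³
Δh = ΔV / (S × A) = 4500 m³ / (1.9 × 10^-5 × 9.5 × 10^6 m²) = 24.93 m

Δh ≈ 24.9 m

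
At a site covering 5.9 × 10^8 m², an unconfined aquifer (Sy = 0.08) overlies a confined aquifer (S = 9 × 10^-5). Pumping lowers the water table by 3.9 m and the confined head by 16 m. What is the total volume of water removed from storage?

Unconfined: ΔV_u = Sy × A × Δh_u = 0.08 × 5.9 × 10^8 × 3.9 = 1.841 × 10^8 m³
Confined: ΔV_c = S × A × Δh_c = 9 × 10^-5 × 5.9 × 10^8 × 16 = 8.496 × 10^5 m³
Total ΔV = 1.841 × 10^8 + 8.496 × 10^5 = 1.849 × 10^8 m³

ΔV ≈ 1.85 × 10^8 m³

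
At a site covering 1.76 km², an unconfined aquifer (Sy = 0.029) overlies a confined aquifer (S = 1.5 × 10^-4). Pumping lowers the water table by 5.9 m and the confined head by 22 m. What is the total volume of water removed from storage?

ΔV ≈ 3.07 × 10^5 m³

A = 1.76 km² = 1.76 × 10^6 m²
Unconfined: ΔV_u = Sy × A × Δh_u = 0.029 × 1.76 × 10^6 × 5.9 = 3.011 × 10^5 m³
Confined: ΔV_c = S × A × Δh_c = 1.5 × 10^-4 × 1.76 × 10^6 × 22 = 5808 m³
Total ΔV = 3.011 × 10^5 + 5808 = 3.069 × 10^5 m³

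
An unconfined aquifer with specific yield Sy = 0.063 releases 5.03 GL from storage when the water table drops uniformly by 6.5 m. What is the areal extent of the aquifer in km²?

ΔV = 5.03 GL = 5.03 × 10^6 m³
A = ΔV / (Sy × Δh) = 5.03 × 10^6 / (0.063 × 6.5) = 1.228 × 10^7 m²
A = 1.228 × 10^7 m² = 12.28 km²

A ≈ 12.3 km²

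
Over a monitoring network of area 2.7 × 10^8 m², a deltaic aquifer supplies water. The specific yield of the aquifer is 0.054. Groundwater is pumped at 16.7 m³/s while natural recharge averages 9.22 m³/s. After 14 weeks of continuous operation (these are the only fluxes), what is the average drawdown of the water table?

Δh ≈ 4.34 m

Net abstraction = 16.7 − 9.22 = 7.48 m³/s
Q_net = 7.48 m³/s = 6.463 × 10^5 m³/d
t = 14 weeks = 98 d
ΔV = Q × t = 6.463 × 10^5 m³/d × 98 d = 6.333 × 10^7 m³
Δh = ΔV / (Sy × A) = 6.333 × 10^7 / (0.054 × 2.7 × 10^8) = 4.344 m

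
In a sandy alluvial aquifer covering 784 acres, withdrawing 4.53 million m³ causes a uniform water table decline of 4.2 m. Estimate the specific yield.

Sy ≈ 0.34

A = 784 acres = 3.173 × 10^6 m²
ΔV = 4.53 million m³ = 4.53 × 10^6 m³
Sy = ΔV / (A × Δh) = 4.53 × 10^6 m³ / (3.173 × 10^6 m² × 4.2 m) = 0.34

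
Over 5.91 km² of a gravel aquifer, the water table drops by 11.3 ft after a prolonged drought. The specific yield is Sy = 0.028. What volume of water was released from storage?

A = 5.91 km² = 5.91 × 10^6 m²
Δh = 11.3 ft = 3.444 m
ΔV = Sy × A × Δh = 0.028 × 5.91 × 10^6 m² × 3.444 m = 5.7 × 10^5 m³

ΔV ≈ 5.7 × 10^5 m³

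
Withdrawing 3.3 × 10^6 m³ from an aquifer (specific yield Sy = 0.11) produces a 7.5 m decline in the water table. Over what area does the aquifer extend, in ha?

A = ΔV / (Sy × Δh) = 3.3 × 10^6 / (0.11 × 7.5) = 4 × 10^6 m²
A = 4 × 10^6 m² = 400 ha

A ≈ 400 ha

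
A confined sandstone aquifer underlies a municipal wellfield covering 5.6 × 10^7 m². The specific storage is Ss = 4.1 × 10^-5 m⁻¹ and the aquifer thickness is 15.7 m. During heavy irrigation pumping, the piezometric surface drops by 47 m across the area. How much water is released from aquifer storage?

ΔV ≈ 1.69 × 10^6 m³

S = Ss × b = 4.1 × 10^-5 m⁻¹ × 15.7 m = 6.437 × 10^-4
ΔV = S × A × Δh = 6.437 × 10^-4 × 5.6 × 10^7 m² × 47 m = 1.694 × 10^6 m³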